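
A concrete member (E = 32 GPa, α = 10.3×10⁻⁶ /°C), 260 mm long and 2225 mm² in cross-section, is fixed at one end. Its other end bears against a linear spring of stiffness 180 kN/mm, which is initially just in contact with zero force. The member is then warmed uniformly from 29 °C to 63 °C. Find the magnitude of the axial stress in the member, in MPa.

Free thermal expansion: δ_free = αΔT L = 10.3×10⁻⁶ × 34 × 260 = 0.09105 mm.
Let P be the compressive force at the spring. The member shortens elastically by PL/(AE) and the spring compresses by P/k; together these equal δ_free.
So P = δ_free / [L/(AE) + 1/k] = 0.09105 / [ 260/(2225×32×10³) + 1/(180×10³) ].
P = 0.09105 / 9.207×10⁻⁶ = 9889 N.
σ = P/A = 9889/2225 = 4.445 MPa.

σ ≈ 4.44 MPa (compressive)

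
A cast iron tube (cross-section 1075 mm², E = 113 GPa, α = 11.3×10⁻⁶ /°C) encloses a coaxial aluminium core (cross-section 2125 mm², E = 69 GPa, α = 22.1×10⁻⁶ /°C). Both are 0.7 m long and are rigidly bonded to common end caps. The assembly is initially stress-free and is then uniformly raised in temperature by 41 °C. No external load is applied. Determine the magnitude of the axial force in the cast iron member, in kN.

P ≈ 29.4 kN (tensile in the cast iron)

The aluminium has the larger α, so on heating it would change length more than the cast iron if both were free. The rigid plates force a common final length, so the aluminium is put into compression and the cast iron into tension, with equal and opposite forces P (no external load).
Compatibility of the two members (thermal + elastic change equal): (α₁ − α₂)ΔT = P·[1/(A₁E₁) + 1/(A₂E₂)].
|α₁ − α₂|·ΔT = 10.8×10⁻⁶ × 41 = 0.0004428.
1/(A₁E₁) + 1/(A₂E₂) = 1/(1075×113×10³) + 1/(2125×69×10³) = 1.505×10⁻⁸ N⁻¹.
P = 0.0004428 / 1.505×10⁻⁸ = 29420 N = 29.42 kN.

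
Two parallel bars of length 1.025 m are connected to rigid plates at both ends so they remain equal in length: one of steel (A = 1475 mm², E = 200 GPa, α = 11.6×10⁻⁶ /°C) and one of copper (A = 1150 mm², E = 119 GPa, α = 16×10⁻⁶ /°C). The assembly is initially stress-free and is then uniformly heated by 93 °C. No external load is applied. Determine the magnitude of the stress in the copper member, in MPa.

σ ≈ 33.3 MPa (compressive)

Equilibrium of a rigid end plate with no external load gives equal and opposite internal forces ±P in the two members. Since α_{copper} > α_{steel}, heating drives the copper into compression and the steel into tension.
Setting the final lengths equal and cancelling L: (α₁ − α₂)ΔT = P/(A₁E₁) + P/(A₂E₂).
|α₁ − α₂|·ΔT = 4.4×10⁻⁶ × 93 = 0.0004092.
1/(A₁E₁) + 1/(A₂E₂) = 1/(1475×200×10³) + 1/(1150×119×10³) = 1.07×10⁻⁸ N⁻¹.
So P = 0.0004092 / 1.07×10⁻⁸ = 38.25 kN.
σ_{copper} = P/A₂ = 38250/1150 = 33.26 MPa, compressive.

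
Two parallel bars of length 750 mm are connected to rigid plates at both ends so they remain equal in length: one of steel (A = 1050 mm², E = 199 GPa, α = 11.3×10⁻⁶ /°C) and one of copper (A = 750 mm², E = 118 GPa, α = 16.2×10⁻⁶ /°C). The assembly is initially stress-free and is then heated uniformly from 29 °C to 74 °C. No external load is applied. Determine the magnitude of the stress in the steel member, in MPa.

σ ≈ 13.1 MPa (tensile)

Equilibrium of a rigid end plate with no external load gives equal and opposite internal forces ±P in the two members. Since α_{copper} > α_{steel}, heating drives the copper into compression and the steel into tension.
Equating the net (thermal + elastic) strains gives |α₁ − α₂|·ΔT = P·[1/(A₁E₁) + 1/(A₂E₂)].
|α₁ − α₂|·ΔT = 4.9×10⁻⁶ × 45 = 0.0002205.
1/(A₁E₁) + 1/(A₂E₂) = 1/(1050×199×10³) + 1/(750×118×10³) = 1.609×10⁻⁸ N⁻¹.
P = 0.0002205 / 1.609×10⁻⁸ = 13710 N = 13.71 kN.
σ_{steel} = P/A₁ = 13710/1050 = 13.06 MPa, tensile.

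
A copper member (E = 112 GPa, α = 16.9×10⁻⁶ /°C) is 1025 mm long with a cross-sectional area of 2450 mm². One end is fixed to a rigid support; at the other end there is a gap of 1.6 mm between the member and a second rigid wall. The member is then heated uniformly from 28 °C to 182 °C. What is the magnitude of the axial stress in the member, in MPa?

σ ≈ 117 MPa (compressive)

Unrestrained expansion: δ_free = αΔT L = 16.9×10⁻⁶ × 154 × 1025 = 2.668 mm.
The gap closes (δ_free > 1.6 mm) and the wall then resists a further 2.668 − 1.6 = 1.068 mm of expansion.
So σ = E(δ_free − g)/L = 112×10³ × 1.068/1025 = 116.7 MPa.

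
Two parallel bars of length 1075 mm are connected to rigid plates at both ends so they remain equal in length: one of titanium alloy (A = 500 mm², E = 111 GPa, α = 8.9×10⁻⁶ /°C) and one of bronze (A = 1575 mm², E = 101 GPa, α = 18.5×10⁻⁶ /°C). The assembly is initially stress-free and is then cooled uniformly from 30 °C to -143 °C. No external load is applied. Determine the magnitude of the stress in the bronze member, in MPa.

The bronze has the larger α, so on cooling it would change length more than the titanium alloy if both were free. The rigid plates force a common final length, so the bronze is put into tension and the titanium alloy into compression, with equal and opposite forces P (no external load).
Compatibility of the two members (thermal + elastic change equal): (α₁ − α₂)ΔT = P·[1/(A₁E₁) + 1/(A₂E₂)].
|α₁ − α₂|·ΔT = 9.6×10⁻⁶ × 173 = 0.001661.
1/(A₁E₁) + 1/(A₂E₂) = 1/(500×111×10³) + 1/(1575×101×10³) = 2.43×10⁻⁸ N⁻¹.
P = 0.001661 / 2.43×10⁻⁸ = 68330 N = 68.33 kN.
σ_{bronze} = P/A₂ = 68330/1575 = 43.39 MPa, tensile.

σ ≈ 43.4 MPa (tensile)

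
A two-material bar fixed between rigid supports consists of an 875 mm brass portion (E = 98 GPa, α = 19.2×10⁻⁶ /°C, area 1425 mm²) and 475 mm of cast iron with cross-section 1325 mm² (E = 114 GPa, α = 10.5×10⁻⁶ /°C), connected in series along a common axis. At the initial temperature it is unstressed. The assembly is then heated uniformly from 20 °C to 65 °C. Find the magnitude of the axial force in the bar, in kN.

P ≈ 104 kN (compressive)

If the supports were absent, the total length change would be Σ αᵢΔT Lᵢ = 19.2×10⁻⁶×45×875 + 10.5×10⁻⁶×45×475 = 0.9804 mm.
The walls prevent any net length change, so an axial force P (same in every segment) develops. Compatibility: P · Σ Lᵢ/(AᵢEᵢ) = δ_free.
Σ Lᵢ/(AᵢEᵢ) = 875/(1425×98×10³) + 475/(1325×114×10³) = 9.41×10⁻⁶ mm/N.
So P = 0.9804 / 9.41×10⁻⁶ = 104.2 kN, compressive.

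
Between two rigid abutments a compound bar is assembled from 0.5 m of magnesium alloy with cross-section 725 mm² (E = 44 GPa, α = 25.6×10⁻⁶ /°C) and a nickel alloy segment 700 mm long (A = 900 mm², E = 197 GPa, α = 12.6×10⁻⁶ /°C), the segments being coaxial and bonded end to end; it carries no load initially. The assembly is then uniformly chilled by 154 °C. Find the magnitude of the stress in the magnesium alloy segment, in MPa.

If the supports were absent, the total length change would be Σ αᵢΔT Lᵢ = 25.6×10⁻⁶×154×500 + 12.6×10⁻⁶×154×700 = 3.329 mm.
The rigid supports impose zero overall length change; the single axial force P common to all segments must satisfy P Σ Lᵢ/(AᵢEᵢ) = δ_free.
Σ Lᵢ/(AᵢEᵢ) = 500/(725×44×10³) + 700/(900×197×10³) = 1.962×10⁻⁵ mm/N.
P = 3.329 / 1.962×10⁻⁵ = 169700 N = 169.7 kN, tensile.
σ_{magnesium alloy} = P / A = 169700 / 725 = 234 MPa.

σ ≈ 234 MPa (tensile)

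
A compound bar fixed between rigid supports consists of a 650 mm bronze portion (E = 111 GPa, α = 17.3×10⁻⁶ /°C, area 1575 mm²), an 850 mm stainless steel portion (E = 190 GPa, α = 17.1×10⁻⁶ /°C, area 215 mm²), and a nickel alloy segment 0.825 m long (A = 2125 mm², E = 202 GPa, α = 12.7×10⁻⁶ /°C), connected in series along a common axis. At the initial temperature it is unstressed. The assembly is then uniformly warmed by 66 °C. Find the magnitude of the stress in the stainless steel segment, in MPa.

σ ≈ 421 MPa (compressive)

If the supports were absent, the total length change would be Σ αᵢΔT Lᵢ = 17.3×10⁻⁶×66×650 + 17.1×10⁻⁶×66×850 + 12.7×10⁻⁶×66×825 = 2.393 mm.
The walls prevent any net length change, so an axial force P (same in every segment) develops. Compatibility: P · Σ Lᵢ/(AᵢEᵢ) = δ_free.
The series flexibility is Σ Lᵢ/(AᵢEᵢ) = 650/(1575×111×10³) + 850/(215×190×10³) + 825/(2125×202×10³) = 2.645×10⁻⁵ mm/N.
P = 2.393 / 2.645×10⁻⁵ = 90480 N = 90.48 kN, compressive.
σ_{stainless steel} = P / A = 90480 / 215 = 420.8 MPa.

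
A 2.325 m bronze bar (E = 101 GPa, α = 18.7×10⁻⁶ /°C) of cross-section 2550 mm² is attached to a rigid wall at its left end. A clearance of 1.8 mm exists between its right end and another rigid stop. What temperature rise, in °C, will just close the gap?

The gap closes when αΔT L = 1.8 mm, since the bar is still unstressed at that instant.
ΔT = 1.8 / (18.7×10⁻⁶ × 2325) = 41.4 °C.

ΔT ≈ 41.4 °C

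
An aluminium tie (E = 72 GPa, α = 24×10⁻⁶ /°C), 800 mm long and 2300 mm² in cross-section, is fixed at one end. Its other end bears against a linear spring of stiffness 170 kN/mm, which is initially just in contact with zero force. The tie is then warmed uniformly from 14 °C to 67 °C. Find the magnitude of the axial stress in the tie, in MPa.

Free thermal expansion: δ_free = αΔT L = 24×10⁻⁶ × 53 × 800 = 1.018 mm.
With a force P in the spring, the elastic change of the tie is PL/(AE) and that of the spring is P/k; compatibility requires their sum to equal δ_free.
So P = δ_free / [L/(AE) + 1/k] = 1.018 / [ 800/(2300×72×10³) + 1/(170×10³) ].
P = 1.018 / 1.071×10⁻⁵ = 94980 N.
σ = P/A = 94980/2300 = 41.3 MPa.

σ ≈ 41.3 MPa (compressive)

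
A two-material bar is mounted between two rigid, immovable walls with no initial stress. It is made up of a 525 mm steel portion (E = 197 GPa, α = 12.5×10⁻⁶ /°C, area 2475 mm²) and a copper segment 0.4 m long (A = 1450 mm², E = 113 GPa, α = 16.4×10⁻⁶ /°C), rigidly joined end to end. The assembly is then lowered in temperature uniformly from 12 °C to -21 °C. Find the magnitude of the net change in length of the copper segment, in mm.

|ΔL| ≈ 0.084 mm

With the walls removed the bar would change length by δ_free = Σ αᵢΔT Lᵢ = 12.5×10⁻⁶×33×525 + 16.4×10⁻⁶×33×400 = 0.433 mm.
Since the ends are fixed, an axial force P builds up, equal in every segment, with P · Σ Lᵢ/(AᵢEᵢ) = δ_free.
Σ Lᵢ/(AᵢEᵢ) = 525/(2475×197×10³) + 400/(1450×113×10³) = 3.518×10⁻⁶ mm/N.
So P = 0.433 / 3.518×10⁻⁶ = 123.1 kN, tensile.
For the copper segment, free thermal change = 16.4×10⁻⁶×33×400 = 0.2165 mm and elastic change from P = 123100×400/(1450×113×10³) = 0.3005 mm; these oppose, so the net change is 0.084 mm (segment lengthens).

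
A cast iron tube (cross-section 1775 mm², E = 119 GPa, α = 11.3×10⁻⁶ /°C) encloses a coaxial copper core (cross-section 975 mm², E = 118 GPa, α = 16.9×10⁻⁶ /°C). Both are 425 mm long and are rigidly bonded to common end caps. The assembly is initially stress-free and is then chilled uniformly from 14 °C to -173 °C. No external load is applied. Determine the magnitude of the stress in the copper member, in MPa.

σ ≈ 80 MPa (tensile)

Equilibrium of a rigid end plate with no external load gives equal and opposite internal forces ±P in the two members. Since α_{copper} > α_{cast iron}, cooling drives the copper into tension and the cast iron into compression.
Equating the net (thermal + elastic) strains gives |α₁ − α₂|·ΔT = P·[1/(A₁E₁) + 1/(A₂E₂)].
|α₁ − α₂|·ΔT = 5.6×10⁻⁶ × 187 = 0.001047.
1/(A₁E₁) + 1/(A₂E₂) = 1/(1775×119×10³) + 1/(975×118×10³) = 1.343×10⁻⁸ N⁻¹.
P = 0.001047 / 1.343×10⁻⁸ = 78000 N = 78 kN.
σ_{copper} = P/A₂ = 78000/975 = 80 MPa, tensile.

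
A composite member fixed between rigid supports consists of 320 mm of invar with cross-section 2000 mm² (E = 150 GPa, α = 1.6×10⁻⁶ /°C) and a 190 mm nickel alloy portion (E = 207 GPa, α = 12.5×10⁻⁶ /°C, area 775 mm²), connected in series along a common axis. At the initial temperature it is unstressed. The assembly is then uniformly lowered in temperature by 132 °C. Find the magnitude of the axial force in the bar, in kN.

P ≈ 169 kN (tensile)

With the walls removed the bar would change length by δ_free = Σ αᵢΔT Lᵢ = 1.6×10⁻⁶×132×320 + 12.5×10⁻⁶×132×190 = 0.3811 mm.
The rigid supports impose zero overall length change; the single axial force P common to all segments must satisfy P Σ Lᵢ/(AᵢEᵢ) = δ_free.
Σ Lᵢ/(AᵢEᵢ) = 320/(2000×150×10³) + 190/(775×207×10³) = 2.251×10⁻⁶ mm/N.
P = 0.3811 / 2.251×10⁻⁶ = 169300 N = 169.3 kN, tensile.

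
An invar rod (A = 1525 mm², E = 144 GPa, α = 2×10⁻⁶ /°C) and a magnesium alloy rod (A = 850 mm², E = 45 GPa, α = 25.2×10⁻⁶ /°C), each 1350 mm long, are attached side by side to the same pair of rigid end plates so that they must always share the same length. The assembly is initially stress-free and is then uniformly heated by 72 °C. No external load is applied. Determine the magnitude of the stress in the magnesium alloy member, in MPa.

Equilibrium of a rigid end plate with no external load gives equal and opposite internal forces ±P in the two members. Since α_{magnesium alloy} > α_{invar}, heating drives the magnesium alloy into compression and the invar into tension.
Setting the final lengths equal and cancelling L: (α₁ − α₂)ΔT = P/(A₁E₁) + P/(A₂E₂).
|α₁ − α₂|·ΔT = 23.2×10⁻⁶ × 72 = 0.00167.
1/(A₁E₁) + 1/(A₂E₂) = 1/(1525×144×10³) + 1/(850×45×10³) = 3.07×10⁻⁸ N⁻¹.
P = 0.00167 / 3.07×10⁻⁸ = 54410 N = 54.41 kN.
σ_{magnesium alloy} = P/A₂ = 54410/850 = 64.02 MPa, compressive.

σ ≈ 64 MPa (compressive)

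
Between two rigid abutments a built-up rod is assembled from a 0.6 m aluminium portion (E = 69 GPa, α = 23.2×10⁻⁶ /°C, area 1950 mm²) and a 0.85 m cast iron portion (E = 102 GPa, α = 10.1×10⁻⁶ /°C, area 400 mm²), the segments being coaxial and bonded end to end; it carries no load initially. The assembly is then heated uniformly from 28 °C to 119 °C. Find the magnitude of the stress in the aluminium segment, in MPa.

σ ≈ 41.5 MPa (compressive)

With the walls removed the bar would change length by δ_free = Σ αᵢΔT Lᵢ = 23.2×10⁻⁶×91×600 + 10.1×10⁻⁶×91×850 = 2.048 mm.
The walls prevent any net length change, so an axial force P (same in every segment) develops. Compatibility: P · Σ Lᵢ/(AᵢEᵢ) = δ_free.
The series flexibility is Σ Lᵢ/(AᵢEᵢ) = 600/(1950×69×10³) + 850/(400×102×10³) = 2.529×10⁻⁵ mm/N.
Hence P = δ_free / Σ(L/AE) = 2.048/2.529×10⁻⁵ = 80.97 kN (compressive).
σ_{aluminium} = P / A = 80970 / 1950 = 41.52 MPa.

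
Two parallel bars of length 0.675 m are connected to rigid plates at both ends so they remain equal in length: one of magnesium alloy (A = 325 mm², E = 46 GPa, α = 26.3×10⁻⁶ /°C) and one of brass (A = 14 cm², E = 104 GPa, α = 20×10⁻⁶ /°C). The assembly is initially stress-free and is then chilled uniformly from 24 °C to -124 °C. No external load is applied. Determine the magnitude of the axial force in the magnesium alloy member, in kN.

P ≈ 12.6 kN (tensile in the magnesium alloy)

Equilibrium of a rigid end plate with no external load gives equal and opposite internal forces ±P in the two members. Since α_{magnesium alloy} > α_{brass}, cooling drives the magnesium alloy into tension and the brass into compression.
Setting the final lengths equal and cancelling L: (α₁ − α₂)ΔT = P/(A₁E₁) + P/(A₂E₂).
|α₁ − α₂|·ΔT = 6.3×10⁻⁶ × 148 = 0.0009324.
1/(A₁E₁) + 1/(A₂E₂) = 1/(325×46×10³) + 1/(1400×104×10³) = 7.376×10⁻⁸ N⁻¹.
So P = 0.0009324 / 7.376×10⁻⁸ = 12.64 kN.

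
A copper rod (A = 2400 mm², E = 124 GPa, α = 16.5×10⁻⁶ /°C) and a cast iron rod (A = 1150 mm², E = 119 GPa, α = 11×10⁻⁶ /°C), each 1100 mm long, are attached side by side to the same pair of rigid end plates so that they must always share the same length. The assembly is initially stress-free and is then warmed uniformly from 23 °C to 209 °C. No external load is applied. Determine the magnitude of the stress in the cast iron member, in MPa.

σ ≈ 83.4 MPa (tensile)

Both members must finish at the same length. With the larger α, the copper tends to over-expand; the plates restrain it, putting the copper in compression and the cast iron in tension. With no external load the two internal forces are equal and opposite, magnitude P.
Compatibility of the two members (thermal + elastic change equal): (α₁ − α₂)ΔT = P·[1/(A₁E₁) + 1/(A₂E₂)].
|α₁ − α₂|·ΔT = 5.5×10⁻⁶ × 186 = 0.001023.
1/(A₁E₁) + 1/(A₂E₂) = 1/(2400×124×10³) + 1/(1150×119×10³) = 1.067×10⁻⁸ N⁻¹.
P = 0.001023 / 1.067×10⁻⁸ = 95900 N = 95.9 kN.
σ_{cast iron} = P/A₂ = 95900/1150 = 83.39 MPa, tensile.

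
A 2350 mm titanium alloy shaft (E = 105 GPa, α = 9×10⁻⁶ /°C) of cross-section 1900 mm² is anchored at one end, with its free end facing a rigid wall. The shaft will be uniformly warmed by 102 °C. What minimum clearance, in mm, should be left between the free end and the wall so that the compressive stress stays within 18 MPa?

g ≈ 1.75 mm

Free expansion if unrestrained: δ_free = αΔT L = 9×10⁻⁶ × 102 × 2350 = 2.157 mm.
At the allowable stress the elastic shortening the wall may impose is σL/E = 18 × 2350 / (105×10³) = 0.4029 mm.
So the gap has to take up the difference, g_min = δ_free − σL/E = 2.157 − 0.4029 = 1.754 mm.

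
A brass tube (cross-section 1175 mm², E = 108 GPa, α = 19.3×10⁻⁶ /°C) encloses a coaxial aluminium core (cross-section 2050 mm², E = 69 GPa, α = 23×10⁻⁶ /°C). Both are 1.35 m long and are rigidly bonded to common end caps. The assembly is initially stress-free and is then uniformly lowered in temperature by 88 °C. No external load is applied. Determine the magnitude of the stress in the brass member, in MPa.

Equilibrium of a rigid end plate with no external load gives equal and opposite internal forces ±P in the two members. Since α_{aluminium} > α_{brass}, cooling drives the aluminium into tension and the brass into compression.
Equating the net (thermal + elastic) strains gives |α₁ − α₂|·ΔT = P·[1/(A₁E₁) + 1/(A₂E₂)].
|α₁ − α₂|·ΔT = 3.7×10⁻⁶ × 88 = 0.0003256.
1/(A₁E₁) + 1/(A₂E₂) = 1/(1175×108×10³) + 1/(2050×69×10³) = 1.495×10⁻⁸ N⁻¹.
So P = 0.0003256 / 1.495×10⁻⁸ = 21.78 kN.
σ_{brass} = P/A₁ = 21780/1175 = 18.54 MPa, compressive.

σ ≈ 18.5 MPa (compressive)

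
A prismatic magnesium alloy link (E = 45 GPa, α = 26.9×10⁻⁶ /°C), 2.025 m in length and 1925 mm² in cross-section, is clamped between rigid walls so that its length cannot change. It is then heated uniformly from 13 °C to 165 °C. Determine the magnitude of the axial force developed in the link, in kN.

P ≈ 354 kN (compressive)

Full restraint means ε = 0, so the stress is σ = EαΔT = 45×10³ × 26.9×10⁻⁶ × 152 = 184 MPa.
Then P = σA = 184 × 1925 mm² = 354.2 kN, compressive.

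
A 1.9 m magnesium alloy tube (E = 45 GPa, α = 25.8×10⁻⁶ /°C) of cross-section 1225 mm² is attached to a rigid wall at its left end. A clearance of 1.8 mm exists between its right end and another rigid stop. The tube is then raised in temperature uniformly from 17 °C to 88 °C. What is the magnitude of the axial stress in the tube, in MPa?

Free thermal elongation = αΔT L = 25.8×10⁻⁶ × 71 × 1900 = 3.48 mm.
The gap closes (δ_free > 1.8 mm) and the wall then resists a further 3.48 − 1.8 = 1.68 mm of expansion.
That suppressed elongation corresponds to σ = E·Δ/L = 45×10³ × 1.68/1900 = 39.8 MPa.

σ ≈ 39.8 MPa (compressive)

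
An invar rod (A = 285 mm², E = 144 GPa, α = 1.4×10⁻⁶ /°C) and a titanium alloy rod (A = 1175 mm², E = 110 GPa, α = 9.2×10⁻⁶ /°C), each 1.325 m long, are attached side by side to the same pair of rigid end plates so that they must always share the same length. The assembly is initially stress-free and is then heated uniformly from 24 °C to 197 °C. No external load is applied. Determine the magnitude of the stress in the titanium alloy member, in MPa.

σ ≈ 35.8 MPa (compressive)

The titanium alloy has the larger α, so on heating it would change length more than the invar if both were free. The rigid plates force a common final length, so the titanium alloy is put into compression and the invar into tension, with equal and opposite forces P (no external load).
Setting the final lengths equal and cancelling L: (α₁ − α₂)ΔT = P/(A₁E₁) + P/(A₂E₂).
|α₁ − α₂|·ΔT = 7.8×10⁻⁶ × 173 = 0.001349.
1/(A₁E₁) + 1/(A₂E₂) = 1/(285×144×10³) + 1/(1175×110×10³) = 3.21×10⁻⁸ N⁻¹.
So P = 0.001349 / 3.21×10⁻⁸ = 42.03 kN.
σ_{titanium alloy} = P/A₂ = 42030/1175 = 35.77 MPa, compressive.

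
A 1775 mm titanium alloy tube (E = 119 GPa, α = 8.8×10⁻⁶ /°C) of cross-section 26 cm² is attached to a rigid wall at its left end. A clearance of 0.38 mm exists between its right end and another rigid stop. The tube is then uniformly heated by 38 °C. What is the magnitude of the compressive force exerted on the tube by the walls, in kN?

Free thermal elongation = αΔT L = 8.8×10⁻⁶ × 38 × 1775 = 0.5936 mm.
The gap closes (δ_free > 0.38 mm) and the wall then resists a further 0.5936 − 0.38 = 0.2136 mm of expansion.
That suppressed elongation corresponds to σ = E·Δ/L = 119×10³ × 0.2136/1775 = 14.32 MPa.
P = σA = 14.32 × 2600 = 37.23 kN.

P ≈ 37.2 kN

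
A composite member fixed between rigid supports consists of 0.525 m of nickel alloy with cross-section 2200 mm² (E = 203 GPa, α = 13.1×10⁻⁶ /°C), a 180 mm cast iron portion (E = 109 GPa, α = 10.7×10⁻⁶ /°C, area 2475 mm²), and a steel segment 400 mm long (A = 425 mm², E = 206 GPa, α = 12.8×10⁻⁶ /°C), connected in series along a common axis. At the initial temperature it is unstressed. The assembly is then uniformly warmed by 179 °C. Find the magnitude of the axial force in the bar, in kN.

P ≈ 389 kN (compressive)

If the supports were absent, the total length change would be Σ αᵢΔT Lᵢ = 13.1×10⁻⁶×179×525 + 10.7×10⁻⁶×179×180 + 12.8×10⁻⁶×179×400 = 2.492 mm.
The rigid supports impose zero overall length change; the single axial force P common to all segments must satisfy P Σ Lᵢ/(AᵢEᵢ) = δ_free.
Σ Lᵢ/(AᵢEᵢ) = 525/(2200×203×10³) + 180/(2475×109×10³) + 400/(425×206×10³) = 6.412×10⁻⁶ mm/N.
So P = 2.492 / 6.412×10⁻⁶ = 388.7 kN, compressive.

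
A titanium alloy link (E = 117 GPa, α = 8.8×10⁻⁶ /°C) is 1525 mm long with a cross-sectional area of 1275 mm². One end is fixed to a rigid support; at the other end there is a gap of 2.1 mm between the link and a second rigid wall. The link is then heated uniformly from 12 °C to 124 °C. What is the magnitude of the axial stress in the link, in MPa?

σ ≈ 0 MPa

Unrestrained expansion: δ_free = αΔT L = 8.8×10⁻⁶ × 112 × 1525 = 1.503 mm.
This is smaller than the 2.1 mm clearance, so the link expands freely without reaching the stop — the stress is zero.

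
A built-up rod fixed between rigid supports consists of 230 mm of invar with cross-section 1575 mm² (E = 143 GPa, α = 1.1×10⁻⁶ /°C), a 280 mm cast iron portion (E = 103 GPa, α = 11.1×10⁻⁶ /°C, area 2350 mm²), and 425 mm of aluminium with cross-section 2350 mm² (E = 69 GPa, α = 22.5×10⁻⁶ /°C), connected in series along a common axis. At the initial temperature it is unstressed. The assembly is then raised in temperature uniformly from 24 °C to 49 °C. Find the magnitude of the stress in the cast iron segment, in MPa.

σ ≈ 28.6 MPa (compressive)

With the walls removed the bar would change length by δ_free = Σ αᵢΔT Lᵢ = 1.1×10⁻⁶×25×230 + 11.1×10⁻⁶×25×280 + 22.5×10⁻⁶×25×425 = 0.3231 mm.
The rigid supports impose zero overall length change; the single axial force P common to all segments must satisfy P Σ Lᵢ/(AᵢEᵢ) = δ_free.
Σ Lᵢ/(AᵢEᵢ) = 230/(1575×143×10³) + 280/(2350×103×10³) + 425/(2350×69×10³) = 4.799×10⁻⁶ mm/N.
P = 0.3231 / 4.799×10⁻⁶ = 67320 N = 67.32 kN, compressive.
σ_{cast iron} = P / A = 67320 / 2350 = 28.65 MPa.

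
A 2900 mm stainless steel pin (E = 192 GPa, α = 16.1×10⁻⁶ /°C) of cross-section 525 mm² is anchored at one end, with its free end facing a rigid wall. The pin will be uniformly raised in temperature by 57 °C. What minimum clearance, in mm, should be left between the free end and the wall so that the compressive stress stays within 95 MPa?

g ≈ 1.23 mm

With no wall the pin would lengthen by αΔT L = 16.1×10⁻⁶ × 57 × 2900 = 2.661 mm.
At the allowable stress the elastic shortening the wall may impose is σL/E = 95 × 2900 / (192×10³) = 1.435 mm.
So the gap has to take up the difference, g_min = δ_free − σL/E = 2.661 − 1.435 = 1.226 mm.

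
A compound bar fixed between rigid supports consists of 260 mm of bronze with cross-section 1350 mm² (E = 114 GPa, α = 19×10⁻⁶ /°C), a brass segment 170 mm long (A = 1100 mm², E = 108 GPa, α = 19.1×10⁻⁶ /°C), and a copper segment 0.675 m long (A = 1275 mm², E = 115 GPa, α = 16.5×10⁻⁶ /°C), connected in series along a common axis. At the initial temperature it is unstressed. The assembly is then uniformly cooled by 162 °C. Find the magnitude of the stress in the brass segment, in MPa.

With the walls removed the bar would change length by δ_free = Σ αᵢΔT Lᵢ = 19×10⁻⁶×162×260 + 19.1×10⁻⁶×162×170 + 16.5×10⁻⁶×162×675 = 3.131 mm.
Since the ends are fixed, an axial force P builds up, equal in every segment, with P · Σ Lᵢ/(AᵢEᵢ) = δ_free.
The series flexibility is Σ Lᵢ/(AᵢEᵢ) = 260/(1350×114×10³) + 170/(1100×108×10³) + 675/(1275×115×10³) = 7.724×10⁻⁶ mm/N.
P = 3.131 / 7.724×10⁻⁶ = 405300 N = 405.3 kN, tensile.
σ_{brass} = P / A = 405300 / 1100 = 368.5 MPa.

σ ≈ 368 MPa (tensile)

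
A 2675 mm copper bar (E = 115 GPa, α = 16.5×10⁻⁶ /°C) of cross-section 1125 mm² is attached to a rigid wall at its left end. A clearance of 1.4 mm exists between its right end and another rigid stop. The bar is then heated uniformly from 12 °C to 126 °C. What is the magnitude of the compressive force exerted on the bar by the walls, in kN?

P ≈ 176 kN

If the wall were absent the bar would grow by αΔT L = 16.5×10⁻⁶ × 114 × 2675 = 5.032 mm.
The gap closes (δ_free > 1.4 mm) and the wall then resists a further 5.032 − 1.4 = 3.632 mm of expansion.
That suppressed elongation corresponds to σ = E·Δ/L = 115×10³ × 3.632/2675 = 156.1 MPa.
Force on the wall = σA = 156.1 × 1125 mm² = 175.6 kN.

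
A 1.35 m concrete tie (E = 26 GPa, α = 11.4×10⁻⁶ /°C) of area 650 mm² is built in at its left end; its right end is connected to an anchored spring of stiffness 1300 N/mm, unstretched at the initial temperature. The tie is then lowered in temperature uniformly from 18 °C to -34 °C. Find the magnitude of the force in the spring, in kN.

P ≈ 0.942 kN

If the spring were absent the tie would shorten by αΔT L = 11.4×10⁻⁶ × 52 × 1350 = 0.8003 mm.
Let P be the tensile force in the spring. The tie extends elastically by PL/(AE) and the spring stretches by P/k; together these equal δ_free.
So P = δ_free / [L/(AE) + 1/k] = 0.8003 / [ 1350/(650×26×10³) + 1/(1300) ].
P = 0.8003 / 0.0008491 = 942.5 N.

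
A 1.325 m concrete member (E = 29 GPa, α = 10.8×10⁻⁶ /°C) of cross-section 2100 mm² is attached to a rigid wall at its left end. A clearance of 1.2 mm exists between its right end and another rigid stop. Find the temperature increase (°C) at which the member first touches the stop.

ΔT ≈ 83.9 °C

Contact occurs when the free expansion equals the gap: αΔT L = 1.2 mm.
ΔT = 1.2 / (10.8×10⁻⁶ × 1325) = 83.86 °C.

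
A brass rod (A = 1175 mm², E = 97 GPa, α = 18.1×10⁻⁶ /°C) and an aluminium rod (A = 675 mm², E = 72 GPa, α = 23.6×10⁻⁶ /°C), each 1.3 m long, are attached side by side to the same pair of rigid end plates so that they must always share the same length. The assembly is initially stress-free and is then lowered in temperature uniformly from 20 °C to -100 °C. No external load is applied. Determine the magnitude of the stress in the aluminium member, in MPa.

σ ≈ 33.3 MPa (tensile)

The aluminium has the larger α, so on cooling it would change length more than the brass if both were free. The rigid plates force a common final length, so the aluminium is put into tension and the brass into compression, with equal and opposite forces P (no external load).
Compatibility of the two members (thermal + elastic change equal): (α₁ − α₂)ΔT = P·[1/(A₁E₁) + 1/(A₂E₂)].
|α₁ − α₂|·ΔT = 5.5×10⁻⁶ × 120 = 0.00066.
1/(A₁E₁) + 1/(A₂E₂) = 1/(1175×97×10³) + 1/(675×72×10³) = 2.935×10⁻⁸ N⁻¹.
So P = 0.00066 / 2.935×10⁻⁸ = 22.49 kN.
σ_{aluminium} = P/A₂ = 22490/675 = 33.31 MPa, tensile.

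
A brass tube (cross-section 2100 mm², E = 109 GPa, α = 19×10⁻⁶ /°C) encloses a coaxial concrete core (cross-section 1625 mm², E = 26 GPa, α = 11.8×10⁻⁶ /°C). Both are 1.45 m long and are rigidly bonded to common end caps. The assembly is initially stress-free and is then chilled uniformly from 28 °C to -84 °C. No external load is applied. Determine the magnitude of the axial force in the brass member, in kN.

P ≈ 28.8 kN (tensile in the brass)

The brass has the larger α, so on cooling it would change length more than the concrete if both were free. The rigid plates force a common final length, so the brass is put into tension and the concrete into compression, with equal and opposite forces P (no external load).
Equating the net (thermal + elastic) strains gives |α₁ − α₂|·ΔT = P·[1/(A₁E₁) + 1/(A₂E₂)].
|α₁ − α₂|·ΔT = 7.2×10⁻⁶ × 112 = 0.0008064.
1/(A₁E₁) + 1/(A₂E₂) = 1/(2100×109×10³) + 1/(1625×26×10³) = 2.804×10⁻⁸ N⁻¹.
P = 0.0008064 / 2.804×10⁻⁸ = 28760 N = 28.76 kN.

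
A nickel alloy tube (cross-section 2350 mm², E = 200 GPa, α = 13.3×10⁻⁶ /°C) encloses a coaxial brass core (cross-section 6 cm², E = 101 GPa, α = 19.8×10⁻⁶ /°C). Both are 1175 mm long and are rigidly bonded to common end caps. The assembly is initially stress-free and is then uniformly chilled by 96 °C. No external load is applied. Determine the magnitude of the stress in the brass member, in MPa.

The brass has the larger α, so on cooling it would change length more than the nickel alloy if both were free. The rigid plates force a common final length, so the brass is put into tension and the nickel alloy into compression, with equal and opposite forces P (no external load).
Compatibility of the two members (thermal + elastic change equal): (α₁ − α₂)ΔT = P·[1/(A₁E₁) + 1/(A₂E₂)].
|α₁ − α₂|·ΔT = 6.5×10⁻⁶ × 96 = 0.000624.
1/(A₁E₁) + 1/(A₂E₂) = 1/(2350×200×10³) + 1/(600×101×10³) = 1.863×10⁻⁸ N⁻¹.
So P = 0.000624 / 1.863×10⁻⁸ = 33.5 kN.
σ_{brass} = P/A₂ = 33500/600 = 55.83 MPa, tensile.

σ ≈ 55.8 MPa (tensile)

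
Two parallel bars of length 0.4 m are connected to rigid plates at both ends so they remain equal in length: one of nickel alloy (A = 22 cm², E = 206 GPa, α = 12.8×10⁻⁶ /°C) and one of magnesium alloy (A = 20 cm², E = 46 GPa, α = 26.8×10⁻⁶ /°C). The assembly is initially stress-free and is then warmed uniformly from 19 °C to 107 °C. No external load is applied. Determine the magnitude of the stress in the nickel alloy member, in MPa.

The magnesium alloy has the larger α, so on heating it would change length more than the nickel alloy if both were free. The rigid plates force a common final length, so the magnesium alloy is put into compression and the nickel alloy into tension, with equal and opposite forces P (no external load).
Setting the final lengths equal and cancelling L: (α₁ − α₂)ΔT = P/(A₁E₁) + P/(A₂E₂).
|α₁ − α₂|·ΔT = 14×10⁻⁶ × 88 = 0.001232.
1/(A₁E₁) + 1/(A₂E₂) = 1/(2200×206×10³) + 1/(2000×46×10³) = 1.308×10⁻⁸ N⁻¹.
P = 0.001232 / 1.308×10⁻⁸ = 94220 N = 94.22 kN.
σ_{nickel alloy} = P/A₁ = 94220/2200 = 42.83 MPa, tensile.

σ ≈ 42.8 MPa (tensile)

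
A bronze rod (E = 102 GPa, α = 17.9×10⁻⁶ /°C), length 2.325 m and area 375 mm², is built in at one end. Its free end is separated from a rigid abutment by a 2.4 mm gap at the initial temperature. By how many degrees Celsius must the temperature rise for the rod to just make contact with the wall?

Contact occurs when the free expansion equals the gap: αΔT L = 2.4 mm.
ΔT = 2.4 / (17.9×10⁻⁶ × 2325) = 57.67 °C.

ΔT ≈ 57.7 °C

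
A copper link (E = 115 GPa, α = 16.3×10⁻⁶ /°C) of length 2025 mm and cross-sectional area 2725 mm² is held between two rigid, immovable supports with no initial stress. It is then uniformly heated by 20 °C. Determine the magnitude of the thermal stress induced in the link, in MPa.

σ ≈ 37.5 MPa (compressive)

Because both ends are immovable the net strain is zero, and the suppressed thermal strain is αΔT = 16.3×10⁻⁶ × 20 = 326×10⁻⁶.
Hence σ = E·αΔT = 115×10³ × 326×10⁻⁶ = 37.49 MPa, compressive.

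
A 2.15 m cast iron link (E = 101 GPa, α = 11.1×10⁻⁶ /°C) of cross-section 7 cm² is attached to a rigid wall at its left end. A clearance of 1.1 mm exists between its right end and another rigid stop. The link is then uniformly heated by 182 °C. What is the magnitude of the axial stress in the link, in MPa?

σ ≈ 152 MPa (compressive)

Unrestrained expansion: δ_free = αΔT L = 11.1×10⁻⁶ × 182 × 2150 = 4.343 mm.
This exceeds the 1.1 mm gap, so the wall pushes back. The portion of expansion that must be recovered elastically is δ_free − gap = 4.343 − 1.1 = 3.243 mm.
Compatibility: PL/(AE) = 3.243 mm, so σ = P/A = E × (3.243/2150) = 152.4 MPa.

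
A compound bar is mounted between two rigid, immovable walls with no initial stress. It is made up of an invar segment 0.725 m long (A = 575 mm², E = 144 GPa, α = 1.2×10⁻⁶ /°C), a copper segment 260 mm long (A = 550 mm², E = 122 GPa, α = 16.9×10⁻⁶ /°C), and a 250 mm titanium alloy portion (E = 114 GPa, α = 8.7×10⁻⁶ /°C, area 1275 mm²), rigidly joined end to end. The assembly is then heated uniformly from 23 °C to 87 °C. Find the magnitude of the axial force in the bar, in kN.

If the supports were absent, the total length change would be Σ αᵢΔT Lᵢ = 1.2×10⁻⁶×64×725 + 16.9×10⁻⁶×64×260 + 8.7×10⁻⁶×64×250 = 0.4761 mm.
Since the ends are fixed, an axial force P builds up, equal in every segment, with P · Σ Lᵢ/(AᵢEᵢ) = δ_free.
The series flexibility is Σ Lᵢ/(AᵢEᵢ) = 725/(575×144×10³) + 260/(550×122×10³) + 250/(1275×114×10³) = 1.435×10⁻⁵ mm/N.
P = 0.4761 / 1.435×10⁻⁵ = 33180 N = 33.18 kN, compressive.

P ≈ 33.2 kN (compressive)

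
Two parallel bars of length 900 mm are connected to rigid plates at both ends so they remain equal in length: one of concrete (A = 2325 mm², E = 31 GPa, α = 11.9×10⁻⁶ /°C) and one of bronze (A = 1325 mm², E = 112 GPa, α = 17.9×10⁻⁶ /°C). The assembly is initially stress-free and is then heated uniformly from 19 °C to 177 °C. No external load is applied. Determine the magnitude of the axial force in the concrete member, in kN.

Equilibrium of a rigid end plate with no external load gives equal and opposite internal forces ±P in the two members. Since α_{bronze} > α_{concrete}, heating drives the bronze into compression and the concrete into tension.
Equating the net (thermal + elastic) strains gives |α₁ − α₂|·ΔT = P·[1/(A₁E₁) + 1/(A₂E₂)].
|α₁ − α₂|·ΔT = 6×10⁻⁶ × 158 = 0.000948.
1/(A₁E₁) + 1/(A₂E₂) = 1/(2325×31×10³) + 1/(1325×112×10³) = 2.061×10⁻⁸ N⁻¹.
So P = 0.000948 / 2.061×10⁻⁸ = 45.99 kN.

P ≈ 46 kN (tensile in the concrete)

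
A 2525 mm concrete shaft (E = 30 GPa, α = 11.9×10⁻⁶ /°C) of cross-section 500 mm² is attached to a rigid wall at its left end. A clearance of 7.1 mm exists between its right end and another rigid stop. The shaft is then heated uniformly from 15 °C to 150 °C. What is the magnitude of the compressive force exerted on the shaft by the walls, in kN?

If the wall were absent the shaft would grow by αΔT L = 11.9×10⁻⁶ × 135 × 2525 = 4.056 mm.
This is smaller than the 7.1 mm clearance, so the shaft expands freely without reaching the stop — the stress is zero.

P ≈ 0 kN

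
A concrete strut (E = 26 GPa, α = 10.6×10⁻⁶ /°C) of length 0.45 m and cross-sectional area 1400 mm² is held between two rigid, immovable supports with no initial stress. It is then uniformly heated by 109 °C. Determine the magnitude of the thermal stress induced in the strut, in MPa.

The supports are rigid, so the total axial strain is zero. The restrained thermal strain is ε = αΔT = 10.6×10⁻⁶ × 109 = 1155.4×10⁻⁶.
Hence σ = E·αΔT = 26×10³ × 1155.4×10⁻⁶ = 30.04 MPa, compressive.

σ ≈ 30 MPa (compressive)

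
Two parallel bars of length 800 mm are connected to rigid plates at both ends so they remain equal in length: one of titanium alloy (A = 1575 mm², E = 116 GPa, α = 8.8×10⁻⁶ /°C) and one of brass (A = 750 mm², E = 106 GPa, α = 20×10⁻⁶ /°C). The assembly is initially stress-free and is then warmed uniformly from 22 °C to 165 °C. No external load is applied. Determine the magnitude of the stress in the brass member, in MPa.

The brass has the larger α, so on heating it would change length more than the titanium alloy if both were free. The rigid plates force a common final length, so the brass is put into compression and the titanium alloy into tension, with equal and opposite forces P (no external load).
Equating the net (thermal + elastic) strains gives |α₁ − α₂|·ΔT = P·[1/(A₁E₁) + 1/(A₂E₂)].
|α₁ − α₂|·ΔT = 11.2×10⁻⁶ × 143 = 0.001602.
1/(A₁E₁) + 1/(A₂E₂) = 1/(1575×116×10³) + 1/(750×106×10³) = 1.805×10⁻⁸ N⁻¹.
So P = 0.001602 / 1.805×10⁻⁸ = 88.72 kN.
σ_{brass} = P/A₂ = 88720/750 = 118.3 MPa, compressive.

σ ≈ 118 MPa (compressive)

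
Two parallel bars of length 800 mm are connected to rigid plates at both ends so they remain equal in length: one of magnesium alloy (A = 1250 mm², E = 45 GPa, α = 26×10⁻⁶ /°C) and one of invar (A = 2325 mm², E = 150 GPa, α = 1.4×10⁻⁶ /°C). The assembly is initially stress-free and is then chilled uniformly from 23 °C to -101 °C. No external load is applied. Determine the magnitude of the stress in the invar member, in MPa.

Equilibrium of a rigid end plate with no external load gives equal and opposite internal forces ±P in the two members. Since α_{magnesium alloy} > α_{invar}, cooling drives the magnesium alloy into tension and the invar into compression.
Setting the final lengths equal and cancelling L: (α₁ − α₂)ΔT = P/(A₁E₁) + P/(A₂E₂).
|α₁ − α₂|·ΔT = 24.6×10⁻⁶ × 124 = 0.00305.
1/(A₁E₁) + 1/(A₂E₂) = 1/(1250×45×10³) + 1/(2325×150×10³) = 2.065×10⁻⁸ N⁻¹.
P = 0.00305 / 2.065×10⁻⁸ = 147800 N = 147.8 kN.
σ_{invar} = P/A₂ = 147800/2325 = 63.55 MPa, compressive.

σ ≈ 63.5 MPa (compressive)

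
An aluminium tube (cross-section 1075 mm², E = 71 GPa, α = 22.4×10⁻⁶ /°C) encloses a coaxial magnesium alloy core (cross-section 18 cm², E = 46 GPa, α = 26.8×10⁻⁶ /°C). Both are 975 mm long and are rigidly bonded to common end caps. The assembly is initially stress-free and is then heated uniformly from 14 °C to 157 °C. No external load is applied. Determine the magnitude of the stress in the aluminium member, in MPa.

Equilibrium of a rigid end plate with no external load gives equal and opposite internal forces ±P in the two members. Since α_{magnesium alloy} > α_{aluminium}, heating drives the magnesium alloy into compression and the aluminium into tension.
Equating the net (thermal + elastic) strains gives |α₁ − α₂|·ΔT = P·[1/(A₁E₁) + 1/(A₂E₂)].
|α₁ − α₂|·ΔT = 4.4×10⁻⁶ × 143 = 0.0006292.
1/(A₁E₁) + 1/(A₂E₂) = 1/(1075×71×10³) + 1/(1800×46×10³) = 2.518×10⁻⁸ N⁻¹.
So P = 0.0006292 / 2.518×10⁻⁸ = 24.99 kN.
σ_{aluminium} = P/A₁ = 24990/1075 = 23.25 MPa, tensile.

σ ≈ 23.2 MPa (tensile)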